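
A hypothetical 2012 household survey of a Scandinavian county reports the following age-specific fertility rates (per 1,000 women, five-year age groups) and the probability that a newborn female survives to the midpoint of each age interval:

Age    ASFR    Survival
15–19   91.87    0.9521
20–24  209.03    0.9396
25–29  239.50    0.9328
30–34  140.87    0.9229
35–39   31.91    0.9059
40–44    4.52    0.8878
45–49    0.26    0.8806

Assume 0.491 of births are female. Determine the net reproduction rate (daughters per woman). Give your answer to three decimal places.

1.646

Proportion female at birth = 0.491.
Per-age-group product (5 × ASFR × survival probability):
  15–19: 5 × 91.87/1000 × 0.9521 = 0.43735
  20–24: 5 × 209.03/1000 × 0.9396 = 0.98202
  25–29: 5 × 239.50/1000 × 0.9328 = 1.11703
  30–34: 5 × 140.87/1000 × 0.9229 = 0.65004
  35–39: 5 × 31.91/1000 × 0.9059 = 0.14454
  40–44: 5 × 4.52/1000 × 0.8878 = 0.02006
  45–49: 5 × 0.26/1000 × 0.8806 = 0.00114
Sum = 3.35218
NRR = 0.491 × 3.35218 = 1.64592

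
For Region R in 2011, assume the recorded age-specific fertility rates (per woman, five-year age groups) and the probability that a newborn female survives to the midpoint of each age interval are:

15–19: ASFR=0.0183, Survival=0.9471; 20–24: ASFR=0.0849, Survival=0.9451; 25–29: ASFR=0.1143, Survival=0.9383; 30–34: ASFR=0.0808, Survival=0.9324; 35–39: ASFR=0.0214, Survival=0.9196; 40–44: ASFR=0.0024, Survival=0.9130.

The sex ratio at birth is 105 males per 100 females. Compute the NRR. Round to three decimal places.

Proportion female at birth = 100 / (100 + 105) = 0.48780.
Weighting each age-specific rate by interval width and survival:
  15–19: 5 × 0.0183 × 0.9471 = 0.08666
  20–24: 5 × 0.0849 × 0.9451 = 0.40119
  25–29: 5 × 0.1143 × 0.9383 = 0.53624
  30–34: 5 × 0.0808 × 0.9324 = 0.37669
  35–39: 5 × 0.0214 × 0.9196 = 0.09840
  40–44: 5 × 0.0024 × 0.9130 = 0.01096
Sum = 1.51014
NRR = 0.48780 × 1.51014 = 0.73665
NRR < 1, so the cohort does not fully replace itself.

0.737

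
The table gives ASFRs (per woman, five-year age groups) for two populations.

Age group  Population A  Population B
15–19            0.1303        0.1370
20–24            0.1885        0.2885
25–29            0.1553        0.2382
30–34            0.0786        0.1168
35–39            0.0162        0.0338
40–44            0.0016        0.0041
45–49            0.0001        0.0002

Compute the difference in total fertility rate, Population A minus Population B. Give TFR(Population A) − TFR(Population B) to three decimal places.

Population A:
  Sum of ASFRs = 0.1303 + 0.1885 + 0.1553 + 0.0786 + 0.0162 + 0.0016 + 0.0001 = 0.5706
  TFR = 5 × 0.5706 = 2.853
Population B:
  Sum of ASFRs = 0.1370 + 0.2885 + 0.2382 + 0.1168 + 0.0338 + 0.0041 + 0.0002 = 0.8186
  TFR = 5 × 0.8186 = 4.093
Difference = 2.853 − 4.093 = -1.24

-1.240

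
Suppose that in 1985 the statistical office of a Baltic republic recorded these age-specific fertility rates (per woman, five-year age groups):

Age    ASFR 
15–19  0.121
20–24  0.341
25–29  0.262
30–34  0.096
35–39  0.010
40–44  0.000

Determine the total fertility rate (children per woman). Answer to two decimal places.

4.15

Sum of ASFRs = 0.121 + 0.341 + 0.262 + 0.096 + 0.010 + 0.000 = 0.830
TFR = 5 × 0.830 = 4.15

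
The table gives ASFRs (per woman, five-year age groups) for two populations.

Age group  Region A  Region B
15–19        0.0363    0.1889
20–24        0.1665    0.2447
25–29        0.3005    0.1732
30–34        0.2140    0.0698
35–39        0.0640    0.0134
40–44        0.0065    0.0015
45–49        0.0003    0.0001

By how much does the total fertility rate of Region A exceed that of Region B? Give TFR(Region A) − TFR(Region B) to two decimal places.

Region A:
  Sum of ASFRs = 0.0363 + 0.1665 + 0.3005 + 0.2140 + 0.0640 + 0.0065 + 0.0003 = 0.7881
  TFR = 5 × 0.7881 = 3.9405
Region B:
  Sum of ASFRs = 0.1889 + 0.2447 + 0.1732 + 0.0698 + 0.0134 + 0.0015 + 0.0001 = 0.6916
  TFR = 5 × 0.6916 = 3.458
Difference = 3.9405 − 3.458 = 0.4825

0.48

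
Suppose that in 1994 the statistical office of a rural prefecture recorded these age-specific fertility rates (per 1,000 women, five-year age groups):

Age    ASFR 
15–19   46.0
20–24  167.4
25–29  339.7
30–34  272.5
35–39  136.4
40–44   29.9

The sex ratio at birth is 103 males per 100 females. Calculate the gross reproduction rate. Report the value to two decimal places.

2.44

Proportion female at birth = 100 / (100 + 103) = 0.49261.
Sum of ASFRs = 46.0 + 167.4 + 339.7 + 272.5 + 136.4 + 29.9 = 991.9
TFR = 5 × 991.9 / 1000 = 4.9595
GRR = 0.49261 × 4.9595 = 2.44310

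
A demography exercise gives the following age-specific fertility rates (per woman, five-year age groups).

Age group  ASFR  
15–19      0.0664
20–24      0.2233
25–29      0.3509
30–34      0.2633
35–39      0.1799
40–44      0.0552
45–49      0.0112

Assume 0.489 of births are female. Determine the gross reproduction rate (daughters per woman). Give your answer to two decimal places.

2.81

Proportion female at birth = 0.489.
Sum of ASFRs = 0.0664 + 0.2233 + 0.3509 + 0.2633 + 0.1799 + 0.0552 + 0.0112 = 1.1502
TFR = 5 × 1.1502 = 5.751
GRR = 0.489 × 5.751 = 2.81224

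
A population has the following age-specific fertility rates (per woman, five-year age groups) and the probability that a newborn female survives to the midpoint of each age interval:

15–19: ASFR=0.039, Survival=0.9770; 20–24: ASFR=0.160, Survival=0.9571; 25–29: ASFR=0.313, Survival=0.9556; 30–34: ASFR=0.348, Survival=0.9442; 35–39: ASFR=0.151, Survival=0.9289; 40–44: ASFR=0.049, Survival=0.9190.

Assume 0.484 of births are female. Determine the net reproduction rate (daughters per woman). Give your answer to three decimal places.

2.430

Proportion female at birth = 0.484.
Each age group contributes 5 × ASFR × survival:
  15–19: 5 × 0.039 × 0.9770 = 0.19052
  20–24: 5 × 0.160 × 0.9571 = 0.76568
  25–29: 5 × 0.313 × 0.9556 = 1.49551
  30–34: 5 × 0.348 × 0.9442 = 1.64291
  35–39: 5 × 0.151 × 0.9289 = 0.70132
  40–44: 5 × 0.049 × 0.9190 = 0.22516
Sum = 5.02110
NRR = 0.484 × 5.02110 = 2.43021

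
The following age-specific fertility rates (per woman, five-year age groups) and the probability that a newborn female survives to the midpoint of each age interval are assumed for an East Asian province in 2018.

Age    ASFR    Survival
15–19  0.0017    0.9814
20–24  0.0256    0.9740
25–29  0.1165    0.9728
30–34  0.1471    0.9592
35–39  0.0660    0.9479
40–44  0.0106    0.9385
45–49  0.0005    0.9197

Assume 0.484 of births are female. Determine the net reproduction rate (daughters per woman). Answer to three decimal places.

0.857

Proportion female at birth = 0.484.
Each age group contributes 5 × ASFR × survival:
  15–19: 5 × 0.0017 × 0.9814 = 0.00834
  20–24: 5 × 0.0256 × 0.9740 = 0.12467
  25–29: 5 × 0.1165 × 0.9728 = 0.56666
  30–34: 5 × 0.1471 × 0.9592 = 0.70549
  35–39: 5 × 0.0660 × 0.9479 = 0.31281
  40–44: 5 × 0.0106 × 0.9385 = 0.04974
  45–49: 5 × 0.0005 × 0.9197 = 0.00230
Sum = 1.77001
NRR = 0.484 × 1.77001 = 0.85668
NRR < 1, so the cohort does not fully replace itself.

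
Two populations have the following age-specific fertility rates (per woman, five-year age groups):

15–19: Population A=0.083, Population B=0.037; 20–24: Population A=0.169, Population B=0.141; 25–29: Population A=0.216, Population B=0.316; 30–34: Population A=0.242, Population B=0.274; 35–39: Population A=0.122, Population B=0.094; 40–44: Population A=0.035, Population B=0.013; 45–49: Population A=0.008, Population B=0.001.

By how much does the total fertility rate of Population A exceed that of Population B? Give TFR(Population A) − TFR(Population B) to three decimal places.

-0.005

Population A:
  Sum of ASFRs = 0.083 + 0.169 + 0.216 + 0.242 + 0.122 + 0.035 + 0.008 = 0.875
  TFR = 5 × 0.875 = 4.375
Population B:
  Sum of ASFRs = 0.037 + 0.141 + 0.316 + 0.274 + 0.094 + 0.013 + 0.001 = 0.876
  TFR = 5 × 0.876 = 4.38
Difference = 4.375 − 4.38 = -0.005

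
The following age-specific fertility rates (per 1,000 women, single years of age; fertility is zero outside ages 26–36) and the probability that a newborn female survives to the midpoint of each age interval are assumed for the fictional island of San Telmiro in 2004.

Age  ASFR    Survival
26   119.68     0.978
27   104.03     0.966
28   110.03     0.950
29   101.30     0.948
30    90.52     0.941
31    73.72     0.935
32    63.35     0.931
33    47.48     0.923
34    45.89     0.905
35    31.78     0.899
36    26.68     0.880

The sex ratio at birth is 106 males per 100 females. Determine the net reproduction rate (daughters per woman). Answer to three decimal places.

0.373

Proportion female at birth = 100 / (100 + 106) = 0.48544.
Survival-weighted fertility by age (1·fₓ·Sₓ):
  26: 1 × 119.68/1000 × 0.978 = 0.11705
  27: 1 × 104.03/1000 × 0.966 = 0.10049
  28: 1 × 110.03/1000 × 0.950 = 0.10453
  29: 1 × 101.30/1000 × 0.948 = 0.09603
  30: 1 × 90.52/1000 × 0.941 = 0.08518
  31: 1 × 73.72/1000 × 0.935 = 0.06893
  32: 1 × 63.35/1000 × 0.931 = 0.05898
  33: 1 × 47.48/1000 × 0.923 = 0.04382
  34: 1 × 45.89/1000 × 0.905 = 0.04153
  35: 1 × 31.78/1000 × 0.899 = 0.02857
  36: 1 × 26.68/1000 × 0.880 = 0.02348
Sum = 0.76859
NRR = 0.48544 × 0.76859 = 0.37310
With NRR below 1 the population is below replacement fertility.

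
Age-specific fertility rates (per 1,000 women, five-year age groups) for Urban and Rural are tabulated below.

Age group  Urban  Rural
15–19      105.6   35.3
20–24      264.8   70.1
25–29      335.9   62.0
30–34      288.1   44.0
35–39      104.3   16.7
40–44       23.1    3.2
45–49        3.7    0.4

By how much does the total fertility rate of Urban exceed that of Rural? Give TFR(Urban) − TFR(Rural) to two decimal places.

Urban:
  Sum of ASFRs = 105.6 + 264.8 + 335.9 + 288.1 + 104.3 + 23.1 + 3.7 = 1125.5
  TFR = 5 × 1125.5 / 1000 = 5.6275
Rural:
  Sum of ASFRs = 35.3 + 70.1 + 62.0 + 44.0 + 16.7 + 3.2 + 0.4 = 231.7
  TFR = 5 × 231.7 / 1000 = 1.1585
Difference = 5.6275 − 1.1585 = 4.469

4.47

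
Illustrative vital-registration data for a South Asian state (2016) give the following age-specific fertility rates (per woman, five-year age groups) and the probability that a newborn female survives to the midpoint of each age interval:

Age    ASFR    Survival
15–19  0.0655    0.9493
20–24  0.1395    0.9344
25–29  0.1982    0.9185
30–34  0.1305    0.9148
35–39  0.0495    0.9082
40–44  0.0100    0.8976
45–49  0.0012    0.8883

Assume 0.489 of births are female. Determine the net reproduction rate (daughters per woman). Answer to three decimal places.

Proportion female at birth = 0.489.
Weighting each age-specific rate by interval width and survival:
  15–19: 5 × 0.0655 × 0.9493 = 0.31090
  20–24: 5 × 0.1395 × 0.9344 = 0.65174
  25–29: 5 × 0.1982 × 0.9185 = 0.91023
  30–34: 5 × 0.1305 × 0.9148 = 0.59691
  35–39: 5 × 0.0495 × 0.9082 = 0.22478
  40–44: 5 × 0.0100 × 0.8976 = 0.04488
  45–49: 5 × 0.0012 × 0.8883 = 0.00533
Sum = 2.74477
NRR = 0.489 × 2.74477 = 1.34219
With NRR above 1 the population is above replacement fertility.

1.342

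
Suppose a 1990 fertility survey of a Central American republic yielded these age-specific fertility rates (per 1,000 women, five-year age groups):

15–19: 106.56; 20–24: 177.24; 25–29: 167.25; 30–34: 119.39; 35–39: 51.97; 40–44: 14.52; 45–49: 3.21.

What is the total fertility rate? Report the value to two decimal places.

Sum of ASFRs = 106.56 + 177.24 + 167.25 + 119.39 + 51.97 + 14.52 + 3.21 = 640.14
TFR = 5 × 640.14 / 1000 = 3.2007

3.20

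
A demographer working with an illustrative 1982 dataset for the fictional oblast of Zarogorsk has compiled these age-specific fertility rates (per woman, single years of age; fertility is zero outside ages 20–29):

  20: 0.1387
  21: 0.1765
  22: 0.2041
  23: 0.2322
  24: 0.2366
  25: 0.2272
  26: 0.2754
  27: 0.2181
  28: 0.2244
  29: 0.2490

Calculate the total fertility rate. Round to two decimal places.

Sum of ASFRs = 0.1387 + 0.1765 + 0.2041 + 0.2322 + 0.2366 + 0.2272 + 0.2754 + 0.2181 + 0.2244 + 0.2490 = 2.1822
TFR = 2.1822

2.18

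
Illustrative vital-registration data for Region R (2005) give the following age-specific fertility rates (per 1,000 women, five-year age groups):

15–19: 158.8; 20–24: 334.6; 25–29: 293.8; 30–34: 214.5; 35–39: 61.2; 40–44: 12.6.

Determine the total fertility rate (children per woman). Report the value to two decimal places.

Sum of ASFRs = 158.8 + 334.6 + 293.8 + 214.5 + 61.2 + 12.6 = 1075.5
TFR = 5 × 1075.5 / 1000 = 5.3775

5.38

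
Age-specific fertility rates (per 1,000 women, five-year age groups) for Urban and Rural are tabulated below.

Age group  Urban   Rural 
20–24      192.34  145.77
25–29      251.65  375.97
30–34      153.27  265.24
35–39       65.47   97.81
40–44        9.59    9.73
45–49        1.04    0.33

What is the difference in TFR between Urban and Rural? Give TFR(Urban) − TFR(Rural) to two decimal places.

Urban:
  Sum of ASFRs = 192.34 + 251.65 + 153.27 + 65.47 + 9.59 + 1.04 = 673.36
  TFR = 5 × 673.36 / 1000 = 3.3668
Rural:
  Sum of ASFRs = 145.77 + 375.97 + 265.24 + 97.81 + 9.73 + 0.33 = 894.85
  TFR = 5 × 894.85 / 1000 = 4.47425
Difference = 3.3668 − 4.47425 = -1.10745

-1.11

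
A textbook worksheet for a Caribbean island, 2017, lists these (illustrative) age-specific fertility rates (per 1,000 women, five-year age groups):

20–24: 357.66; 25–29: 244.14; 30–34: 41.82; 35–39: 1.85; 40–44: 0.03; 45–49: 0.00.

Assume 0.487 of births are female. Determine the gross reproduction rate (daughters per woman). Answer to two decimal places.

1.57

Proportion female at birth = 0.487.
Sum of ASFRs = 357.66 + 244.14 + 41.82 + 1.85 + 0.03 + 0.00 = 645.50
TFR = 5 × 645.50 / 1000 = 3.2275
GRR = 0.487 × 3.2275 = 1.57179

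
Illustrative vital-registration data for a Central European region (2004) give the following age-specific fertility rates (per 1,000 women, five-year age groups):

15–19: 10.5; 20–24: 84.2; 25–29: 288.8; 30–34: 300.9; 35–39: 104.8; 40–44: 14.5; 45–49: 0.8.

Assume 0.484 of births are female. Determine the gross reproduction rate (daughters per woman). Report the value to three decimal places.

Proportion female at birth = 0.484.
Sum of ASFRs = 10.5 + 84.2 + 288.8 + 300.9 + 104.8 + 14.5 + 0.8 = 804.5
TFR = 5 × 804.5 / 1000 = 4.0225
GRR = 0.484 × 4.0225 = 1.94689

1.947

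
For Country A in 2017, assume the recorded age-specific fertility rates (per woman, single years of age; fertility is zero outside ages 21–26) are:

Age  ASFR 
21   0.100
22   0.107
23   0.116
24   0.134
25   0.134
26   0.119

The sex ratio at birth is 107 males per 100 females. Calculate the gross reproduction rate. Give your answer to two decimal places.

0.34

Proportion female at birth = 100 / (100 + 107) = 0.48309.
Sum of ASFRs = 0.100 + 0.107 + 0.116 + 0.134 + 0.134 + 0.119 = 0.710
TFR = 0.71
GRR = 0.48309 × 0.71 = 0.34299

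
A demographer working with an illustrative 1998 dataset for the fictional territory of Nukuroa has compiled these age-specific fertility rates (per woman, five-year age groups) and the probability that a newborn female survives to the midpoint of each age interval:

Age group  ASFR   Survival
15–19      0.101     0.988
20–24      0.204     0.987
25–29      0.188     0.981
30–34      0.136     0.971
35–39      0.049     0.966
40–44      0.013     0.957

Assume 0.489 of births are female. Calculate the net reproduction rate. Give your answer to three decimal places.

Proportion female at birth = 0.489.
Survival-weighted fertility by age (5·fₓ·Sₓ):
  15–19: 5 × 0.101 × 0.988 = 0.49894
  20–24: 5 × 0.204 × 0.987 = 1.00674
  25–29: 5 × 0.188 × 0.981 = 0.92214
  30–34: 5 × 0.136 × 0.971 = 0.66028
  35–39: 5 × 0.049 × 0.966 = 0.23667
  40–44: 5 × 0.013 × 0.957 = 0.06221
Sum = 3.38698
NRR = 0.489 × 3.38698 = 1.65623

1.656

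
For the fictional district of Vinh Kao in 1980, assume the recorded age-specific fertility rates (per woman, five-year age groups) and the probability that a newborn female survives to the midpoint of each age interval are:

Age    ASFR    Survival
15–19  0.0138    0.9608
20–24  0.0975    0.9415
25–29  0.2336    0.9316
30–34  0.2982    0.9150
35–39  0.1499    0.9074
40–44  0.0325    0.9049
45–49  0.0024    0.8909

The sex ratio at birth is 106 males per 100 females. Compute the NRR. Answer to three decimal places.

Proportion female at birth = 100 / (100 + 106) = 0.48544.
Survival-weighted fertility by age (5·fₓ·Sₓ):
  15–19: 5 × 0.0138 × 0.9608 = 0.06630
  20–24: 5 × 0.0975 × 0.9415 = 0.45898
  25–29: 5 × 0.2336 × 0.9316 = 1.08811
  30–34: 5 × 0.2982 × 0.9150 = 1.36427
  35–39: 5 × 0.1499 × 0.9074 = 0.68010
  40–44: 5 × 0.0325 × 0.9049 = 0.14705
  45–49: 5 × 0.0024 × 0.8909 = 0.01069
Sum = 3.81550
NRR = 0.48544 × 3.81550 = 1.85220
NRR > 1, so each generation more than replaces itself.

1.852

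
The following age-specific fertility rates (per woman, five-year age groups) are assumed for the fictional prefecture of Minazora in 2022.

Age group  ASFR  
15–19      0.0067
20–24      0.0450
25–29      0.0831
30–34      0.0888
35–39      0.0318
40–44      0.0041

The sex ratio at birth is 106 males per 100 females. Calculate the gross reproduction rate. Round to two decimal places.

Proportion female at birth = 100 / (100 + 106) = 0.48544.
Sum of ASFRs = 0.0067 + 0.0450 + 0.0831 + 0.0888 + 0.0318 + 0.0041 = 0.2595
TFR = 5 × 0.2595 = 1.2975
GRR = 0.48544 × 1.2975 = 0.62986

0.63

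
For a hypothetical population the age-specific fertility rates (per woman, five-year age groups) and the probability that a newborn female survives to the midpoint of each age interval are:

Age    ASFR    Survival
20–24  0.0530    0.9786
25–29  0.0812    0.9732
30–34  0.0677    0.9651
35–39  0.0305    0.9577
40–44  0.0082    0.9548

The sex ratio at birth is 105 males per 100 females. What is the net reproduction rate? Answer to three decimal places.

0.569

Proportion female at birth = 100 / (100 + 105) = 0.48780.
Per-age-group product (5 × ASFR × survival probability):
  20–24: 5 × 0.0530 × 0.9786 = 0.25933
  25–29: 5 × 0.0812 × 0.9732 = 0.39512
  30–34: 5 × 0.0677 × 0.9651 = 0.32669
  35–39: 5 × 0.0305 × 0.9577 = 0.14605
  40–44: 5 × 0.0082 × 0.9548 = 0.03915
Sum = 1.16634
NRR = 0.48780 × 1.16634 = 0.56894
An NRR under 1 implies long-run decline under these rates.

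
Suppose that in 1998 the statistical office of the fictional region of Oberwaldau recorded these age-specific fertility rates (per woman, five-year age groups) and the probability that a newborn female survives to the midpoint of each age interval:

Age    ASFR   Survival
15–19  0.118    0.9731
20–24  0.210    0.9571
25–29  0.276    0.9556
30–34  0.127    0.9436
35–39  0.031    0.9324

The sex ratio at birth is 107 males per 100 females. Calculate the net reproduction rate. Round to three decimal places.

Proportion female at birth = 100 / (100 + 107) = 0.48309.
Survival-weighted fertility by age (5·fₓ·Sₓ):
  15–19: 5 × 0.118 × 0.9731 = 0.57413
  20–24: 5 × 0.210 × 0.9571 = 1.00496
  25–29: 5 × 0.276 × 0.9556 = 1.31873
  30–34: 5 × 0.127 × 0.9436 = 0.59919
  35–39: 5 × 0.031 × 0.9324 = 0.14452
Sum = 3.64153
NRR = 0.48309 × 3.64153 = 1.75919
NRR > 1, so each generation more than replaces itself.

1.759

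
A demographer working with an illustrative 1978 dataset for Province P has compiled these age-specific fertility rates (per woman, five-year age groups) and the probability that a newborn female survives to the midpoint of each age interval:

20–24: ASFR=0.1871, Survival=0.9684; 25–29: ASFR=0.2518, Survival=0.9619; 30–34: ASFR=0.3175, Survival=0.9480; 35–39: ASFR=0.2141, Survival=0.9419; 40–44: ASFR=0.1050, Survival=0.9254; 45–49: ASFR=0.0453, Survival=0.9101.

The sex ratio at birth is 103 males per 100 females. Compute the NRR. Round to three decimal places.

2.622

Proportion female at birth = 100 / (100 + 103) = 0.49261.
Per-age-group product (5 × ASFR × survival probability):
  20–24: 5 × 0.1871 × 0.9684 = 0.90594
  25–29: 5 × 0.2518 × 0.9619 = 1.21103
  30–34: 5 × 0.3175 × 0.9480 = 1.50495
  35–39: 5 × 0.2141 × 0.9419 = 1.00830
  40–44: 5 × 0.1050 × 0.9254 = 0.48584
  45–49: 5 × 0.0453 × 0.9101 = 0.20614
Sum = 5.32220
NRR = 0.49261 × 5.32220 = 2.62177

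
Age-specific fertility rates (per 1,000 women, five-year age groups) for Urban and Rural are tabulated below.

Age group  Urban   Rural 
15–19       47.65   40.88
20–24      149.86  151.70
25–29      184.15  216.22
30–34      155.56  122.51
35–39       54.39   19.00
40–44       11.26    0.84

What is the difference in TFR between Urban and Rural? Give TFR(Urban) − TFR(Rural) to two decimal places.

Urban:
  Sum of ASFRs = 47.65 + 149.86 + 184.15 + 155.56 + 54.39 + 11.26 = 602.87
  TFR = 5 × 602.87 / 1000 = 3.01435
Rural:
  Sum of ASFRs = 40.88 + 151.70 + 216.22 + 122.51 + 19.00 + 0.84 = 551.15
  TFR = 5 × 551.15 / 1000 = 2.75575
Difference = 3.01435 − 2.75575 = 0.2586

0.26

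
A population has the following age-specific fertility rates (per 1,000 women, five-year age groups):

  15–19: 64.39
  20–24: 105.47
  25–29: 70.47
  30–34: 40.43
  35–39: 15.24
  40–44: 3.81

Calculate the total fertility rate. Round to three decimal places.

Sum of ASFRs = 64.39 + 105.47 + 70.47 + 40.43 + 15.24 + 3.81 = 299.81
TFR = 5 × 299.81 / 1000 = 1.49905

1.499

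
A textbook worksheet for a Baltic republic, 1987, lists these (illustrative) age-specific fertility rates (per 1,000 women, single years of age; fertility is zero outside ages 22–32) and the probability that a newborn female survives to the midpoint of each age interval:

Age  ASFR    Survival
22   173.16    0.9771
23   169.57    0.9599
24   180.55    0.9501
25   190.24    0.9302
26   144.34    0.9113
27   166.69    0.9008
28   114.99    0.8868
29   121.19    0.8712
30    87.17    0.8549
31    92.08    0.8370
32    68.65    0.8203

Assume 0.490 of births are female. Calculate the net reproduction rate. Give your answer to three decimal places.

Proportion female at birth = 0.490.
Per-age-group product (1 × ASFR × survival probability):
  22: 1 × 173.16/1000 × 0.9771 = 0.16919
  23: 1 × 169.57/1000 × 0.9599 = 0.16277
  24: 1 × 180.55/1000 × 0.9501 = 0.17154
  25: 1 × 190.24/1000 × 0.9302 = 0.17696
  26: 1 × 144.34/1000 × 0.9113 = 0.13154
  27: 1 × 166.69/1000 × 0.9008 = 0.15015
  28: 1 × 114.99/1000 × 0.8868 = 0.10197
  29: 1 × 121.19/1000 × 0.8712 = 0.10558
  30: 1 × 87.17/1000 × 0.8549 = 0.07452
  31: 1 × 92.08/1000 × 0.8370 = 0.07707
  32: 1 × 68.65/1000 × 0.8203 = 0.05631
Sum = 1.37760
NRR = 0.490 × 1.37760 = 0.67502
NRR < 1, so the cohort does not fully replace itself.

0.675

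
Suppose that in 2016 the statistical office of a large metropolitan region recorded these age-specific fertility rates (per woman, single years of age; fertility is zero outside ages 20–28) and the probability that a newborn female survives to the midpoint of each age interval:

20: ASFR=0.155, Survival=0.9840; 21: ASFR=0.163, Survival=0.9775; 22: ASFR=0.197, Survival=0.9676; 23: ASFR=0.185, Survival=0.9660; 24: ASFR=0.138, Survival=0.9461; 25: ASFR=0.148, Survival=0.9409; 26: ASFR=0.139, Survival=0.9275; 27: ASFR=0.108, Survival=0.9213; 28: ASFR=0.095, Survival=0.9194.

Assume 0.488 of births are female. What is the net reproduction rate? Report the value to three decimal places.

0.618

Proportion female at birth = 0.488.
Survival-weighted fertility by age (1·fₓ·Sₓ):
  20: 1 × 0.155 × 0.9840 = 0.15252
  21: 1 × 0.163 × 0.9775 = 0.15933
  22: 1 × 0.197 × 0.9676 = 0.19062
  23: 1 × 0.185 × 0.9660 = 0.17871
  24: 1 × 0.138 × 0.9461 = 0.13056
  25: 1 × 0.148 × 0.9409 = 0.13925
  26: 1 × 0.139 × 0.9275 = 0.12892
  27: 1 × 0.108 × 0.9213 = 0.09950
  28: 1 × 0.095 × 0.9194 = 0.08734
Sum = 1.26675
NRR = 0.488 × 1.26675 = 0.61817
With NRR below 1 the population is below replacement fertility.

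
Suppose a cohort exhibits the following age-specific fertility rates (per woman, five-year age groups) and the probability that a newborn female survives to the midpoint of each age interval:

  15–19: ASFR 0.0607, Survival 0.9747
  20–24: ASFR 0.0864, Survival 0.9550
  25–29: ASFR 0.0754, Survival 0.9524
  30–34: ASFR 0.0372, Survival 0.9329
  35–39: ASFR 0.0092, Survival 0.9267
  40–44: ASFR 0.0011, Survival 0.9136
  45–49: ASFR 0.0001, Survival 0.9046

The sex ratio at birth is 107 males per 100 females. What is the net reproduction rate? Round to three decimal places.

Proportion female at birth = 100 / (100 + 107) = 0.48309.
Each age group contributes 5 × ASFR × survival:
  15–19: 5 × 0.0607 × 0.9747 = 0.29582
  20–24: 5 × 0.0864 × 0.9550 = 0.41256
  25–29: 5 × 0.0754 × 0.9524 = 0.35905
  30–34: 5 × 0.0372 × 0.9329 = 0.17352
  35–39: 5 × 0.0092 × 0.9267 = 0.04263
  40–44: 5 × 0.0011 × 0.9136 = 0.00502
  45–49: 5 × 0.0001 × 0.9046 = 0.00045
Sum = 1.28905
NRR = 0.48309 × 1.28905 = 0.62273

0.623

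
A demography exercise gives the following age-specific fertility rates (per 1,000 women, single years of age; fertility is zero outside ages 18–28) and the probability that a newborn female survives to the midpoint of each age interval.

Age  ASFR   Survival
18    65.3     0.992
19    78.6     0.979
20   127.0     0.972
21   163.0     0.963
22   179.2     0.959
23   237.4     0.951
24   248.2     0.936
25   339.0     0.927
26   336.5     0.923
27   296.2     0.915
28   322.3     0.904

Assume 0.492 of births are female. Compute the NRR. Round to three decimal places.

1.102

Proportion female at birth = 0.492.
Per-age-group product (1 × ASFR × survival probability):
  18: 1 × 65.3/1000 × 0.992 = 0.06478
  19: 1 × 78.6/1000 × 0.979 = 0.07695
  20: 1 × 127.0/1000 × 0.972 = 0.12344
  21: 1 × 163.0/1000 × 0.963 = 0.15697
  22: 1 × 179.2/1000 × 0.959 = 0.17185
  23: 1 × 237.4/1000 × 0.951 = 0.22577
  24: 1 × 248.2/1000 × 0.936 = 0.23232
  25: 1 × 339.0/1000 × 0.927 = 0.31425
  26: 1 × 336.5/1000 × 0.923 = 0.31059
  27: 1 × 296.2/1000 × 0.915 = 0.27102
  28: 1 × 322.3/1000 × 0.904 = 0.29136
Sum = 2.23930
NRR = 0.492 × 2.23930 = 1.10174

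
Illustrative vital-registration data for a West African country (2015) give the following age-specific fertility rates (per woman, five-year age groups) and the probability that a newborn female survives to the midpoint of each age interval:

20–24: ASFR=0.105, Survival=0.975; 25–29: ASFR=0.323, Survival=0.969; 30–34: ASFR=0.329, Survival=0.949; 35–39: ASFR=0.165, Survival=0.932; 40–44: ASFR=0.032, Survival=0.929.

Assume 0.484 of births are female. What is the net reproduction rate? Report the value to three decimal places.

2.205

Proportion female at birth = 0.484.
Per-age-group product (5 × ASFR × survival probability):
  20–24: 5 × 0.105 × 0.975 = 0.51188
  25–29: 5 × 0.323 × 0.969 = 1.56494
  30–34: 5 × 0.329 × 0.949 = 1.56111
  35–39: 5 × 0.165 × 0.932 = 0.76890
  40–44: 5 × 0.032 × 0.929 = 0.14864
Sum = 4.55547
NRR = 0.484 × 4.55547 = 2.20485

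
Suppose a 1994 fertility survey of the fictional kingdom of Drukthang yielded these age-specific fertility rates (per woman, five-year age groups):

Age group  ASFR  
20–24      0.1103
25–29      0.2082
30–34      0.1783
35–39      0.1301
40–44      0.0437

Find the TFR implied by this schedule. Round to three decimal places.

Sum of ASFRs = 0.1103 + 0.2082 + 0.1783 + 0.1301 + 0.0437 = 0.6706
TFR = 5 × 0.6706 = 3.353

3.353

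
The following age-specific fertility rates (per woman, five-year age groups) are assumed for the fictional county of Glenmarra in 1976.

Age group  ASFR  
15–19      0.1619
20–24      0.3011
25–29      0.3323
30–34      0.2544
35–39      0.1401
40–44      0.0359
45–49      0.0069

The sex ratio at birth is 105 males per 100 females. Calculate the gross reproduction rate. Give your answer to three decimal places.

3.006

Proportion female at birth = 100 / (100 + 105) = 0.48780.
Sum of ASFRs = 0.1619 + 0.3011 + 0.3323 + 0.2544 + 0.1401 + 0.0359 + 0.0069 = 1.2326
TFR = 5 × 1.2326 = 6.163
GRR = 0.48780 × 6.163 = 3.00631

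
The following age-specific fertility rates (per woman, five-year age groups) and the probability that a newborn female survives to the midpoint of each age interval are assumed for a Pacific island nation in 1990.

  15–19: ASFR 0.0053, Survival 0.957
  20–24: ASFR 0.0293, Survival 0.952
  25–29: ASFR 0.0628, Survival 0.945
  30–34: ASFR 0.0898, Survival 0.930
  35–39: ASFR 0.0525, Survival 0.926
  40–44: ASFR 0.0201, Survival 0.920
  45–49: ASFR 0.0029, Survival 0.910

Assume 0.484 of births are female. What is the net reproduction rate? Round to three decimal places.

Proportion female at birth = 0.484.
Each age group contributes 5 × ASFR × survival:
  15–19: 5 × 0.0053 × 0.957 = 0.02536
  20–24: 5 × 0.0293 × 0.952 = 0.13947
  25–29: 5 × 0.0628 × 0.945 = 0.29673
  30–34: 5 × 0.0898 × 0.930 = 0.41757
  35–39: 5 × 0.0525 × 0.926 = 0.24308
  40–44: 5 × 0.0201 × 0.920 = 0.09246
  45–49: 5 × 0.0029 × 0.910 = 0.01320
Sum = 1.22787
NRR = 0.484 × 1.22787 = 0.59429
With NRR below 1 the population is below replacement fertility.

0.594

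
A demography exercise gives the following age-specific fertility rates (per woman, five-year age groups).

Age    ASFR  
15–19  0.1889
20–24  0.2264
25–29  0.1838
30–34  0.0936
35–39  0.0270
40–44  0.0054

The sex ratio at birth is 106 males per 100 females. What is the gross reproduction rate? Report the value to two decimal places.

Proportion female at birth = 100 / (100 + 106) = 0.48544.
Sum of ASFRs = 0.1889 + 0.2264 + 0.1838 + 0.0936 + 0.0270 + 0.0054 = 0.7251
TFR = 5 × 0.7251 = 3.6255
GRR = 0.48544 × 3.6255 = 1.75996

1.76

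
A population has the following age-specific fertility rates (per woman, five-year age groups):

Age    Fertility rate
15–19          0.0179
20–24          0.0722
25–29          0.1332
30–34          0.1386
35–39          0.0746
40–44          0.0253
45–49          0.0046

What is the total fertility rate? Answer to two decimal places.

2.33

Sum of ASFRs = 0.0179 + 0.0722 + 0.1332 + 0.1386 + 0.0746 + 0.0253 + 0.0046 = 0.4664
TFR = 5 × 0.4664 = 2.332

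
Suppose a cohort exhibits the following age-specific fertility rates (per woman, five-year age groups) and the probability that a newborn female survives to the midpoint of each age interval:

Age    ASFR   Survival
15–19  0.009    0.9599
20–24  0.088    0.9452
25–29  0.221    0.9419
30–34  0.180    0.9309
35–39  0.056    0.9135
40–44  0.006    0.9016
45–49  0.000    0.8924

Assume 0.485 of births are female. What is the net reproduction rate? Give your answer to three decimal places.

1.271

Proportion female at birth = 0.485.
Survival-weighted fertility by age (5·fₓ·Sₓ):
  15–19: 5 × 0.009 × 0.9599 = 0.04320
  20–24: 5 × 0.088 × 0.9452 = 0.41589
  25–29: 5 × 0.221 × 0.9419 = 1.04080
  30–34: 5 × 0.180 × 0.9309 = 0.83781
  35–39: 5 × 0.056 × 0.9135 = 0.25578
  40–44: 5 × 0.006 × 0.9016 = 0.02705
  45–49: 5 × 0.000 × 0.8924 = 0.00000
Sum = 2.62053
NRR = 0.485 × 2.62053 = 1.27096
With NRR above 1 the population is above replacement fertility.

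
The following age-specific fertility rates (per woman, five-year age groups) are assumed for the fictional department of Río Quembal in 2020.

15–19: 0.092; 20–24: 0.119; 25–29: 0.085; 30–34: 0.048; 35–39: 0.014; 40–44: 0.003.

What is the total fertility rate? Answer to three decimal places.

Sum of ASFRs = 0.092 + 0.119 + 0.085 + 0.048 + 0.014 + 0.003 = 0.361
TFR = 5 × 0.361 = 1.805

1.805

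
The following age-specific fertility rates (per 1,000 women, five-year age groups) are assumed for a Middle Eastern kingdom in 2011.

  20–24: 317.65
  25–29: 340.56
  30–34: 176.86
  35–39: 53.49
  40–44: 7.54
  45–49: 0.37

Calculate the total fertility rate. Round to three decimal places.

4.482

Sum of ASFRs = 317.65 + 340.56 + 176.86 + 53.49 + 7.54 + 0.37 = 896.47
TFR = 5 × 896.47 / 1000 = 4.48235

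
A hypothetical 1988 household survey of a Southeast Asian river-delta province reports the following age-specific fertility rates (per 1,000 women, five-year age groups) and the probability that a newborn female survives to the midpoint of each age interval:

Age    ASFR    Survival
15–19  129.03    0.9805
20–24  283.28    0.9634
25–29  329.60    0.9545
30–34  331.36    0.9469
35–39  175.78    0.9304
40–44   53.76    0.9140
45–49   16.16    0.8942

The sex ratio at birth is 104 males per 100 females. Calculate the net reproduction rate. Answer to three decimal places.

Proportion female at birth = 100 / (100 + 104) = 0.49020.
Weighting each age-specific rate by interval width and survival:
  15–19: 5 × 129.03/1000 × 0.9805 = 0.63257
  20–24: 5 × 283.28/1000 × 0.9634 = 1.36456
  25–29: 5 × 329.60/1000 × 0.9545 = 1.57302
  30–34: 5 × 331.36/1000 × 0.9469 = 1.56882
  35–39: 5 × 175.78/1000 × 0.9304 = 0.81773
  40–44: 5 × 53.76/1000 × 0.9140 = 0.24568
  45–49: 5 × 16.16/1000 × 0.8942 = 0.07225
Sum = 6.27463
NRR = 0.49020 × 6.27463 = 3.07582

3.076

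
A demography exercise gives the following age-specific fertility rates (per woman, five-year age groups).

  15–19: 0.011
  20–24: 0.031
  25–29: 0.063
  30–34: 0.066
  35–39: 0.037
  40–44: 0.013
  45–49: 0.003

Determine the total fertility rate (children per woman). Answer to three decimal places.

Sum of ASFRs = 0.011 + 0.031 + 0.063 + 0.066 + 0.037 + 0.013 + 0.003 = 0.224
TFR = 5 × 0.224 = 1.12

1.120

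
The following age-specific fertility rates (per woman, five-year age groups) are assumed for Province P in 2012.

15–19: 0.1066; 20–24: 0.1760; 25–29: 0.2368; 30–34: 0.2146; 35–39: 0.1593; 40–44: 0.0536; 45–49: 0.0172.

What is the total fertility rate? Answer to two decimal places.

4.82

Sum of ASFRs = 0.1066 + 0.1760 + 0.2368 + 0.2146 + 0.1593 + 0.0536 + 0.0172 = 0.9641
TFR = 5 × 0.9641 = 4.8205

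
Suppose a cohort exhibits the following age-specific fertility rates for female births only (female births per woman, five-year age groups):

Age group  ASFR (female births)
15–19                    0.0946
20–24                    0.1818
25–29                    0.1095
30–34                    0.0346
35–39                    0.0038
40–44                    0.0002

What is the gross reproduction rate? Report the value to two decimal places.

2.12

Sum of female ASFRs = 0.0946 + 0.1818 + 0.1095 + 0.0346 + 0.0038 + 0.0002 = 0.4245
GRR = 5 × 0.4245 = 2.1225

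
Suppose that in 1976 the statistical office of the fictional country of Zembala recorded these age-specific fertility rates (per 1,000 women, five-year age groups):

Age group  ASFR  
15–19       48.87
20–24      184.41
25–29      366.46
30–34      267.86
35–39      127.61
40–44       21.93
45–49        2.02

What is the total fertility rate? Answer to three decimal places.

5.096

Sum of ASFRs = 48.87 + 184.41 + 366.46 + 267.86 + 127.61 + 21.93 + 2.02 = 1019.16
TFR = 5 × 1019.16 / 1000 = 5.0958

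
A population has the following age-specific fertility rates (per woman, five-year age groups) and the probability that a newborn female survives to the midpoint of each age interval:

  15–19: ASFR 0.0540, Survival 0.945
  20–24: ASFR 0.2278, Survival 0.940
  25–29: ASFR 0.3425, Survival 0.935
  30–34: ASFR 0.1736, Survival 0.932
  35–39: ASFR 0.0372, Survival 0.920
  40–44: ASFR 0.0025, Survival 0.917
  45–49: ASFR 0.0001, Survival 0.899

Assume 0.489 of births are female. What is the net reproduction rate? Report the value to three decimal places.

1.916

Proportion female at birth = 0.489.
Each age group contributes 5 × ASFR × survival:
  15–19: 5 × 0.0540 × 0.945 = 0.25515
  20–24: 5 × 0.2278 × 0.940 = 1.07066
  25–29: 5 × 0.3425 × 0.935 = 1.60119
  30–34: 5 × 0.1736 × 0.932 = 0.80898
  35–39: 5 × 0.0372 × 0.920 = 0.17112
  40–44: 5 × 0.0025 × 0.917 = 0.01146
  45–49: 5 × 0.0001 × 0.899 = 0.00045
Sum = 3.91901
NRR = 0.489 × 3.91901 = 1.91640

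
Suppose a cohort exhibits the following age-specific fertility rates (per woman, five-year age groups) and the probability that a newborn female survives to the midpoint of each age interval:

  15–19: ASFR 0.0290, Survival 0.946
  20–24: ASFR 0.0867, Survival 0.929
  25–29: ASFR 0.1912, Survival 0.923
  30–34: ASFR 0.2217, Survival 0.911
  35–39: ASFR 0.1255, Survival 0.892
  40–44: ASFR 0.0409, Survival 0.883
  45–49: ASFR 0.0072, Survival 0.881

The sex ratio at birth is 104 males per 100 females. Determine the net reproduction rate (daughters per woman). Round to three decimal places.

1.571

Proportion female at birth = 100 / (100 + 104) = 0.49020.
Weighting each age-specific rate by interval width and survival:
  15–19: 5 × 0.0290 × 0.946 = 0.13717
  20–24: 5 × 0.0867 × 0.929 = 0.40272
  25–29: 5 × 0.1912 × 0.923 = 0.88239
  30–34: 5 × 0.2217 × 0.911 = 1.00984
  35–39: 5 × 0.1255 × 0.892 = 0.55973
  40–44: 5 × 0.0409 × 0.883 = 0.18057
  45–49: 5 × 0.0072 × 0.881 = 0.03172
Sum = 3.20414
NRR = 0.49020 × 3.20414 = 1.57067
NRR > 1, so each generation more than replaces itself.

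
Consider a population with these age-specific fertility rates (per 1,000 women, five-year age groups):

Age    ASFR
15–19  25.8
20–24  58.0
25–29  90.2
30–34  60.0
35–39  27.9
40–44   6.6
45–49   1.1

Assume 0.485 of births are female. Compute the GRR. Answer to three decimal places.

Proportion female at birth = 0.485.
Sum of ASFRs = 25.8 + 58.0 + 90.2 + 60.0 + 27.9 + 6.6 + 1.1 = 269.6
TFR = 5 × 269.6 / 1000 = 1.348
GRR = 0.485 × 1.348 = 0.65378

0.654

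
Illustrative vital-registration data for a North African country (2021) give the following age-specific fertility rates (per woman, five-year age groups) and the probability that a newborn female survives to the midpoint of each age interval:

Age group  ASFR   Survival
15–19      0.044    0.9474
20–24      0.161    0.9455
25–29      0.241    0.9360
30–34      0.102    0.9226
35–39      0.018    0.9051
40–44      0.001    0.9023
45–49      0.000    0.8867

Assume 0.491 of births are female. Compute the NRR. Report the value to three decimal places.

Proportion female at birth = 0.491.
Survival-weighted fertility by age (5·fₓ·Sₓ):
  15–19: 5 × 0.044 × 0.9474 = 0.20843
  20–24: 5 × 0.161 × 0.9455 = 0.76113
  25–29: 5 × 0.241 × 0.9360 = 1.12788
  30–34: 5 × 0.102 × 0.9226 = 0.47053
  35–39: 5 × 0.018 × 0.9051 = 0.08146
  40–44: 5 × 0.001 × 0.9023 = 0.00451
  45–49: 5 × 0.000 × 0.8867 = 0.00000
Sum = 2.65394
NRR = 0.491 × 2.65394 = 1.30308

1.303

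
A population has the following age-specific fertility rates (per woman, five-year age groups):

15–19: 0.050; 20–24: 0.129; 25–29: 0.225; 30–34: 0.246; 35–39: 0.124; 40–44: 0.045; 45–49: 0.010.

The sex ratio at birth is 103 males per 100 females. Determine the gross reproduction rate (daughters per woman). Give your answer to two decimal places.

Proportion female at birth = 100 / (100 + 103) = 0.49261.
Sum of ASFRs = 0.050 + 0.129 + 0.225 + 0.246 + 0.124 + 0.045 + 0.010 = 0.829
TFR = 5 × 0.829 = 4.145
GRR = 0.49261 × 4.145 = 2.04187

2.04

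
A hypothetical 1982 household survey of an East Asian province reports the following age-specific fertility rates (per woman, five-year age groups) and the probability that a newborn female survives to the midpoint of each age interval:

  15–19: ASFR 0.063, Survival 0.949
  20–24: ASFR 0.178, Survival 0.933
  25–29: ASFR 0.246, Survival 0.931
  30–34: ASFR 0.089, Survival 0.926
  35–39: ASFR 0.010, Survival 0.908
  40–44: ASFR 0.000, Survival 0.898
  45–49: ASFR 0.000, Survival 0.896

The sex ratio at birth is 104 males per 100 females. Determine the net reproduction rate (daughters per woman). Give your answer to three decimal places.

1.339

Proportion female at birth = 100 / (100 + 104) = 0.49020.
Per-age-group product (5 × ASFR × survival probability):
  15–19: 5 × 0.063 × 0.949 = 0.29894
  20–24: 5 × 0.178 × 0.933 = 0.83037
  25–29: 5 × 0.246 × 0.931 = 1.14513
  30–34: 5 × 0.089 × 0.926 = 0.41207
  35–39: 5 × 0.010 × 0.908 = 0.04540
  40–44: 5 × 0.000 × 0.898 = 0.00000
  45–49: 5 × 0.000 × 0.896 = 0.00000
Sum = 2.73191
NRR = 0.49020 × 2.73191 = 1.33918
NRR > 1, so each generation more than replaces itself.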